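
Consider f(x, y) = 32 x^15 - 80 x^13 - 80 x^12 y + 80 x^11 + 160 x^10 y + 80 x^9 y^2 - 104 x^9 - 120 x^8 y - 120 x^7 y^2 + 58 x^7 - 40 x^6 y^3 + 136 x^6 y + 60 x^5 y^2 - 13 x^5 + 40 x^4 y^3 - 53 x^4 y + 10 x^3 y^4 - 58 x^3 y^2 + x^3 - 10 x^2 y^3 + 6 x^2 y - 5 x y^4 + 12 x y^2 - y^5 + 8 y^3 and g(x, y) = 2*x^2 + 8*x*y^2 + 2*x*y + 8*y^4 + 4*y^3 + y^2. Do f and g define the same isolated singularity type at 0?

No.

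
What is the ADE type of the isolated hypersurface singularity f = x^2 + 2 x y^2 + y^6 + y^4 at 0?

The Hessian of f at 0 is [[2, 0], [0, 0]] with rank 1, so corank 1. A Groebner basis of the Jacobian ideal J(f) in C{x,y} is {x^3, x^2*y, x + y^2}; counting standard monomials gives mu = 5. Corank 1: A-series; mu = 5 gives A_5.

A_5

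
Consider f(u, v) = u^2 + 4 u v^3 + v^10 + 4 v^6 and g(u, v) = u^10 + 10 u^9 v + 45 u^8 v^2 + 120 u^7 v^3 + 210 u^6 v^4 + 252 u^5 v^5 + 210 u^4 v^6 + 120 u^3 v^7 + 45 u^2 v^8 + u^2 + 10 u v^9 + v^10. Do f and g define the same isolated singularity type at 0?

Yes.

The Hessian of f at 0 has rank 1. Corank 1: A-series; mu = 9 gives A_9. The Hessian of g at 0 has rank 1. Corank 1: A-series; mu = 9 gives A_9. Both have type A_9, hence right-equivalent.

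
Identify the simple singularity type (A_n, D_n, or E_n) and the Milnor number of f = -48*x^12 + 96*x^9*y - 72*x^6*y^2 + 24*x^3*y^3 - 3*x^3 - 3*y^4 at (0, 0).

Type E_{6}, Milnor number mu = 6.

The Hessian of f at 0 has rank 0. Corank 2; j^3 = -3*x^3 is a perfect cube, so E-series; the 4-jet and mu = 6 give E_6.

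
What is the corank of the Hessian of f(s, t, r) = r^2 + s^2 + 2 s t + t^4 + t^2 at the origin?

1

Hessian at 0 has rank 2.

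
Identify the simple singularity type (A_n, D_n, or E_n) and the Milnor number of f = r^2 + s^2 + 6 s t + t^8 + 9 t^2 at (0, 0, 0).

Type A_{7}, Milnor number mu = 7.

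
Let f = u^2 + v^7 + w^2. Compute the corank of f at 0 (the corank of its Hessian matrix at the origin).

The Hessian at 0 is [[2, 0, 0], [0, 0, 0], [0, 0, 2]] of rank 2; hence corank 1.

1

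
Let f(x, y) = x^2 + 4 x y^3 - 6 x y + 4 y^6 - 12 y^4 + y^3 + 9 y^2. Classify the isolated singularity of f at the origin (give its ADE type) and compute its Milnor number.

The Hessian of f at 0 is [[2, -6], [-6, 18]] with rank 1, so corank 1. A Groebner basis of the Jacobian ideal J(f) in C{x,y} is {y^2, x - 3*y}; counting standard monomials gives mu = 2. Corank 1: A-series; mu = 2 gives A_2.

Type A_2, Milnor number mu = 2.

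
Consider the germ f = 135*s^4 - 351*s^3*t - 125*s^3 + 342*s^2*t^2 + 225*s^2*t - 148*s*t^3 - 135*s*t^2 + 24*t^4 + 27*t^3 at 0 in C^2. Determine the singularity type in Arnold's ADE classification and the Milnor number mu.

Type E_7, Milnor number mu = 7.

The Hessian of f at 0 has rank 0. Corank 2; j^3 = -(5*s - 3*t)^3 is a perfect cube, so E-series; the 4-jet and mu = 7 give E_7.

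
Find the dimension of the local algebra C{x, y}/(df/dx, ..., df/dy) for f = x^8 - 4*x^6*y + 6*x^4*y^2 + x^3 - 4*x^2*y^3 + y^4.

6

The Hessian of f at 0 is [[0, 0], [0, 0]] with rank 0, so corank 2. A Groebner basis of the Jacobian ideal J(f) in C{x,y} is {y^3, x^2}; counting standard monomials gives mu = 6. Corank 2; j^3 = x^3 is a perfect cube, so E-series; the 4-jet and mu = 6 give E_6.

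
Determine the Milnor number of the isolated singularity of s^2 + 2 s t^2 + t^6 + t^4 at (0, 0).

The Hessian of f at 0 has rank 1. Corank 1: A-series; mu = 5 gives A_5.

5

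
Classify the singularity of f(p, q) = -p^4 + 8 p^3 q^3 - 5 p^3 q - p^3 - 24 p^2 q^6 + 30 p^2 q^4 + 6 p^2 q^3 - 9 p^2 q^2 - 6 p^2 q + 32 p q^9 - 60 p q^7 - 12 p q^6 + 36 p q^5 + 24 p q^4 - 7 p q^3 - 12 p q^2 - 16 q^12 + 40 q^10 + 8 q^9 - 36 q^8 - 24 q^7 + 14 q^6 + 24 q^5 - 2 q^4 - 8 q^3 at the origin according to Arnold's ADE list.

The Hessian of f at 0 is [[0, 0], [0, 0]] with rank 0, so corank 2. A Groebner basis of the Jacobian ideal J(f) in C{p,q} is {3*p^2 + 12*p*q + q^4 - q^3 + 12*q^2, p^3 + 18*p^2 + 72*p*q + 2*q^3 + 72*q^2, p^2*q - 7*p^2 - 28*p*q - 5*q^3/3 - 28*q^2, 2*p^2 + p*q^2 + 8*p*q + 4*q^3/3 + 8*q^2}; counting standard monomials gives mu = 7. Corank 2; j^3 = -(p + 2*q)^3 is a perfect cube, so E-series; the 4-jet and mu = 7 give E_7.

E_{7}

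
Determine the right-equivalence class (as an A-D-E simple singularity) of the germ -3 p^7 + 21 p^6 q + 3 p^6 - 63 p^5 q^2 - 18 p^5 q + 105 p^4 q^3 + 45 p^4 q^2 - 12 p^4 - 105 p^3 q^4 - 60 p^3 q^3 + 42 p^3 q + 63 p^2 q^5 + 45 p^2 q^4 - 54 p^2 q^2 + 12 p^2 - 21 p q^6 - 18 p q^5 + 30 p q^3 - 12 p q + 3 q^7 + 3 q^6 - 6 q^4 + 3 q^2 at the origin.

A6

The Hessian of f at 0 has rank 1. Corank 1: A-series; mu = 6 gives A_6.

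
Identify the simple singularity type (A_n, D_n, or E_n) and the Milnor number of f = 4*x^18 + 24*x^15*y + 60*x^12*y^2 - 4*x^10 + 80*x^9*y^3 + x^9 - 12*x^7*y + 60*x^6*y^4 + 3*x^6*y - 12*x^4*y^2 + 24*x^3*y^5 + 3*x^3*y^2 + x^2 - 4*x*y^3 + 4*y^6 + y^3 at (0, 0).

The Hessian of f at 0 has rank 1. Corank 1: A-series; mu = 2 gives A_2.

Type A_2, Milnor number mu = 2.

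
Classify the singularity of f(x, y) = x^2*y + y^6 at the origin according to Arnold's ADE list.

D_7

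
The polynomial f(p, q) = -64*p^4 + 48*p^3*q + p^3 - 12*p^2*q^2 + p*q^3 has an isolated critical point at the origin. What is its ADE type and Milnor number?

Type E_{7}, Milnor number mu = 7.

The Hessian of f at 0 has rank 0. Corank 2; j^3 = p^3 is a perfect cube, so E-series; the 4-jet and mu = 7 give E_7.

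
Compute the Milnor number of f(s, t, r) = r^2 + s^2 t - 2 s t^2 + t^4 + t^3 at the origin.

5

The Hessian of f at 0 has rank 1. Corank 2; j^3 = t*(s - t)^2 has shape L^2 M (L != M), so D-series; mu = 5 gives D_5.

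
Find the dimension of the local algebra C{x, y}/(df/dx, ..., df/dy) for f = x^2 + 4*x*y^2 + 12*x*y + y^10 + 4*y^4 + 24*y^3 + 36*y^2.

The Hessian of f at 0 is [[2, 12], [12, 72]] with rank 1, so corank 1. A Groebner basis of the Jacobian ideal J(f) in C{x,y} is {x^5 + 180*x^4 + 3240*x^3*y - 11340*x^3 - 104976*x^2*y + 134136*x^2 + 944784*x*y - 419904*x - 2519424*y, x^4*y - 12*x^4 - 180*x^3*y + 540*x^3 + 4860*x^2*y - 5832*x^2 - 40824*x*y + 17496*x + 104976*y, x/2 + y^2 + 3*y}; counting standard monomials gives mu = 9. Corank 1: A-series; mu = 9 gives A_9.

9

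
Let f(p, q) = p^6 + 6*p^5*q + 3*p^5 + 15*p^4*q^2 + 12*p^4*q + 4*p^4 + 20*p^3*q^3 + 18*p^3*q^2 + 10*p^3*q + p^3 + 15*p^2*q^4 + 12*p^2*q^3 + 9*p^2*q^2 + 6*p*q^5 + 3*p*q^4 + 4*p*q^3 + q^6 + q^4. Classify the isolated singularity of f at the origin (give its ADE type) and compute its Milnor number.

Type E6, Milnor number mu = 6.

The Hessian of f at 0 is [[0, 0], [0, 0]] with rank 0, so corank 2. A Groebner basis of the Jacobian ideal J(f) in C{p,q} is {p^3, p^2*q, p^2/2 + p*q^2, -3*p^2/2 + q^3}; counting standard monomials gives mu = 6. Corank 2; j^3 = p^3 is a perfect cube, so E-series; the 4-jet and mu = 6 give E_6.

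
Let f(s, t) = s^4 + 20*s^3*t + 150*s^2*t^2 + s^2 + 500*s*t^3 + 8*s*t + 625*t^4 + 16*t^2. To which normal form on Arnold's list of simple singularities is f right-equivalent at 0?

The Hessian of f at 0 has rank 1. Corank 1: A-series; mu = 3 gives A_3.

A3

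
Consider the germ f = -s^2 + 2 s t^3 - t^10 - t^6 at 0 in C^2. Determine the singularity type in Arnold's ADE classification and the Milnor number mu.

The Hessian of f at 0 has rank 1. Corank 1: A-series; mu = 9 gives A_9.

Type A_9, Milnor number mu = 9.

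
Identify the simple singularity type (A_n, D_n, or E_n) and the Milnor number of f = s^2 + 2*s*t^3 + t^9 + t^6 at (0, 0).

Type A_8, Milnor number mu = 8.

The Hessian of f at 0 is [[2, 0], [0, 0]] with rank 1, so corank 1. A Groebner basis of the Jacobian ideal J(f) in C{s,t} is {s^2*t^2, s^3, s + t^3}; counting standard monomials gives mu = 8. Corank 1: A-series; mu = 8 gives A_8.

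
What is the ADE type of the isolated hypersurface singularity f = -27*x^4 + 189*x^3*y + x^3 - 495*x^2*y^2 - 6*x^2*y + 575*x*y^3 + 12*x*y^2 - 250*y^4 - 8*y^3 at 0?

E_{7}

The Hessian of f at 0 has rank 0. Corank 2; j^3 = (x - 2*y)^3 is a perfect cube, so E-series; the 4-jet and mu = 7 give E_7.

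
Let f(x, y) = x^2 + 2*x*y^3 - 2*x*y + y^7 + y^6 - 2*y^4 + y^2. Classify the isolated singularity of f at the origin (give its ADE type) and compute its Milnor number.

Type A_{6}, Milnor number mu = 6.

The Hessian of f at 0 has rank 1. Corank 1: A-series; mu = 6 gives A_6.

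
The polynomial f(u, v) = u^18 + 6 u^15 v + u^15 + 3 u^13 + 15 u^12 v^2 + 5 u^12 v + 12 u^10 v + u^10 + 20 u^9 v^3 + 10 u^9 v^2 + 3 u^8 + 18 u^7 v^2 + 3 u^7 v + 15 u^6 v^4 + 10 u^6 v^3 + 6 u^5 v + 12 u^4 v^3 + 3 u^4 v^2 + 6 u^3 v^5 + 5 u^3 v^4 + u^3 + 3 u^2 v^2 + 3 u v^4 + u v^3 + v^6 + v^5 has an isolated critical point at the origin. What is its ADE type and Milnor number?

The Hessian of f at 0 is [[0, 0], [0, 0]] with rank 0, so corank 2. A Groebner basis of the Jacobian ideal J(f) in C{u,v} is {-u^2 + v^4 - v^3/3, u^3, u^2*v + u^2/3 + v^3/9, u^2 + u*v^2 + v^3/3}; counting standard monomials gives mu = 7. Corank 2; j^3 = u^3 is a perfect cube, so E-series; the 4-jet and mu = 7 give E_7.

Type E7, Milnor number mu = 7.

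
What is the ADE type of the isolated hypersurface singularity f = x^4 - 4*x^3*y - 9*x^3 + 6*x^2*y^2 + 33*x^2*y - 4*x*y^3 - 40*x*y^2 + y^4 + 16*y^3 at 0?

The Hessian of f at 0 has rank 0. Corank 2; j^3 = -(x - y)*(3*x - 4*y)^2 has shape L^2 M (L != M), so D-series; mu = 5 gives D_5.

D_{5}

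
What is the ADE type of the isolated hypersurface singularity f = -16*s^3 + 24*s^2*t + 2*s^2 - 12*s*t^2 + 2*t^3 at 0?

A_2

The Hessian of f at 0 is [[4, 0], [0, 0]] with rank 1, so corank 1. A Groebner basis of the Jacobian ideal J(f) in C{s,t} is {t^2, s}; counting standard monomials gives mu = 2. Corank 1: A-series; mu = 2 gives A_2.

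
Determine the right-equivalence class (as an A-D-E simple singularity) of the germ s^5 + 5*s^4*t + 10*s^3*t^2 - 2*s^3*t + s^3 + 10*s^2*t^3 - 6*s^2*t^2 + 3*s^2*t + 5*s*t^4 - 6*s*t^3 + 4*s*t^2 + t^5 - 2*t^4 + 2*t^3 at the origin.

D_4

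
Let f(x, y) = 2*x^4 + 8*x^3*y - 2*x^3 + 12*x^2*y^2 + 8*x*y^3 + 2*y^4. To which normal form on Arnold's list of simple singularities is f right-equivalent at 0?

E_6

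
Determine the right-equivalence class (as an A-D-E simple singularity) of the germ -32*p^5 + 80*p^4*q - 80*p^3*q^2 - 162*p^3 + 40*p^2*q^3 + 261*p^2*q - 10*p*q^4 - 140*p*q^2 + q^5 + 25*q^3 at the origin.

D_6

The Hessian of f at 0 has rank 0. Corank 2; j^3 = -(2*p - q)*(9*p - 5*q)^2 has shape L^2 M (L != M), so D-series; mu = 6 gives D_6.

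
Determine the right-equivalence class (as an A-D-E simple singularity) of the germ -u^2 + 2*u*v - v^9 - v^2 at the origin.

A8

The Hessian of f at 0 has rank 1. Corank 1: A-series; mu = 8 gives A_8.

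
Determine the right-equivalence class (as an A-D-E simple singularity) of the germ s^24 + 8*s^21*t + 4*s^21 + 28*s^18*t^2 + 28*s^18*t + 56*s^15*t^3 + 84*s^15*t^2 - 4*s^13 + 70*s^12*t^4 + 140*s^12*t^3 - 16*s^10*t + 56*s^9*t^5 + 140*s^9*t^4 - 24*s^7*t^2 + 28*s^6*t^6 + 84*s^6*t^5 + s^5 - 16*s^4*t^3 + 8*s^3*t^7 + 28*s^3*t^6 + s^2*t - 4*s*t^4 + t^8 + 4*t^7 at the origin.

D_9

The Hessian of f at 0 has rank 0. Corank 2; j^3 = s^2*t has shape L^2 M (L != M), so D-series; mu = 9 gives D_9.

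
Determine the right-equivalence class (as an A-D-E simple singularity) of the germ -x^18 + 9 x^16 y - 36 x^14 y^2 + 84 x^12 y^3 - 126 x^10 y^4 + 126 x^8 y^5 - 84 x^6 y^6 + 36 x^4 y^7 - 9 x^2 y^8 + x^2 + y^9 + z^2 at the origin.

A8

The Hessian of f at 0 has rank 2. Corank 1: A-series; mu = 8 gives A_8.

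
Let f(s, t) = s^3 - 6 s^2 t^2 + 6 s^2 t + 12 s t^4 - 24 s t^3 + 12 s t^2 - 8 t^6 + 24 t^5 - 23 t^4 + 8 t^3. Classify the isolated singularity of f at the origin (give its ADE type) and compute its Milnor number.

Type E_{6}, Milnor number mu = 6.

The Hessian of f at 0 has rank 0. Corank 2; j^3 = (s + 2*t)^3 is a perfect cube, so E-series; the 4-jet and mu = 6 give E_6.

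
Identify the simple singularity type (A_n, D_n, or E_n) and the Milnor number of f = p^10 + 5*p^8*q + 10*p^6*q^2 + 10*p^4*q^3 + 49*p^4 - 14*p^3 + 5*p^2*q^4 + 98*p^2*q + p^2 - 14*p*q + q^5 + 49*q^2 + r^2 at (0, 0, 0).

Type A_4, Milnor number mu = 4.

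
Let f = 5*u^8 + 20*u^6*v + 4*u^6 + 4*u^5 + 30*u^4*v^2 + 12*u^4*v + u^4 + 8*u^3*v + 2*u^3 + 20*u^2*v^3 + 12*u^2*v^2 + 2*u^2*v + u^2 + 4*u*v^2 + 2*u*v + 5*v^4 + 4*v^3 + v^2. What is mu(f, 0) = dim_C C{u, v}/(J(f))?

3

The Hessian of f at 0 is [[2, 2], [2, 2]] with rank 1, so corank 1. A Groebner basis of the Jacobian ideal J(f) in C{u,v} is {u^2 + u/3 + v/3, u*v - u/3 - v/3, u/3 + v^2 + v/3}; counting standard monomials gives mu = 3. Corank 1: A-series; mu = 3 gives A_3.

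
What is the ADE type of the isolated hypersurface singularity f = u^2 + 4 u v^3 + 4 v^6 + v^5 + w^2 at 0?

A_4

The Hessian of f at 0 is [[2, 0, 0], [0, 0, 0], [0, 0, 2]] with rank 2, so corank 1. A Groebner basis of the Jacobian ideal J(f) in C{u,v,w} is {u/2 + v^3, u^2, u*v, w}; counting standard monomials gives mu = 4. Corank 1: A-series; mu = 4 gives A_4.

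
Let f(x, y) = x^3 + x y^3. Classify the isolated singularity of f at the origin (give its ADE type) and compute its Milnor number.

Type E7, Milnor number mu = 7.

The Hessian of f at 0 has rank 0. Corank 2; j^3 = x^3 is a perfect cube, so E-series; the 4-jet and mu = 7 give E_7.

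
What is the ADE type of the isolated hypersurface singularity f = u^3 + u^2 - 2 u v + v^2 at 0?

A2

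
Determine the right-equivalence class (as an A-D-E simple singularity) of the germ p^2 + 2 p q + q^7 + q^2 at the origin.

The Hessian of f at 0 has rank 1. Corank 1: A-series; mu = 6 gives A_6.

A_{6}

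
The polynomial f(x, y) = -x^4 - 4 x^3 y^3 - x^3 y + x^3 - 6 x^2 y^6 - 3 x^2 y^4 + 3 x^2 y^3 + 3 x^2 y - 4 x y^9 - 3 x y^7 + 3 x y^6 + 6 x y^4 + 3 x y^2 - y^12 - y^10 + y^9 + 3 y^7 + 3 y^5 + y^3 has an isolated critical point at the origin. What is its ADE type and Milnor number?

Type E_7, Milnor number mu = 7.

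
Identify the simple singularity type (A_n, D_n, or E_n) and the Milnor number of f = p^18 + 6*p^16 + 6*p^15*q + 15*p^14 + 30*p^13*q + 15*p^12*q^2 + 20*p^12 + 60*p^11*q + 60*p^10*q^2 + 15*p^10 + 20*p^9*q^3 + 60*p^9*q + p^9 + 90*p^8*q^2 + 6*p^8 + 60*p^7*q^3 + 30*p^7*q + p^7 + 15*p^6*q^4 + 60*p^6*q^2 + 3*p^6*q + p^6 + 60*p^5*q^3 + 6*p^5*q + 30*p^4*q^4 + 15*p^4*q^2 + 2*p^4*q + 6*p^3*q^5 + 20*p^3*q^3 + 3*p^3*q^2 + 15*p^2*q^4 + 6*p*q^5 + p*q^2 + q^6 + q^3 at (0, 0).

Type D_{7}, Milnor number mu = 7.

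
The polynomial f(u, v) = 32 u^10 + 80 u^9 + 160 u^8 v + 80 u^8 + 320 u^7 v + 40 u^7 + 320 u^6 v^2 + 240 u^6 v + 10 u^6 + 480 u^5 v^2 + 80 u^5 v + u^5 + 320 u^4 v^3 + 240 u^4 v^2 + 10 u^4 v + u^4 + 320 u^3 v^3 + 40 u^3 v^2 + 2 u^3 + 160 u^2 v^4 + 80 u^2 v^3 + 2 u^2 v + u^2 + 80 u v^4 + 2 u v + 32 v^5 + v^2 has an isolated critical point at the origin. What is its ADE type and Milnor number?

Type A_4, Milnor number mu = 4.

The Hessian of f at 0 has rank 1. Corank 1: A-series; mu = 4 gives A_4.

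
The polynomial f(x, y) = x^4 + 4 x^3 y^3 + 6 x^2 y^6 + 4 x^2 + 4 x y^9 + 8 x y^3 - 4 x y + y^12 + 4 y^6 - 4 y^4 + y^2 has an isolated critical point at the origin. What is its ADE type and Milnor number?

The Hessian of f at 0 has rank 1. Corank 1: A-series; mu = 3 gives A_3.

Type A_3, Milnor number mu = 3.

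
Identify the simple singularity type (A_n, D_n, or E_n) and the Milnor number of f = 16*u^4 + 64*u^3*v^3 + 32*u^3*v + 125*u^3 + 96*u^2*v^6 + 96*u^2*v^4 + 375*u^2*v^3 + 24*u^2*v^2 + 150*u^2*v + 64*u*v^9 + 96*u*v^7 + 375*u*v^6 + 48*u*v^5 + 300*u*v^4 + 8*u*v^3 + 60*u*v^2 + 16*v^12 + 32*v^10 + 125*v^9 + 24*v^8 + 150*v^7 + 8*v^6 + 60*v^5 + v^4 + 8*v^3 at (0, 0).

The Hessian of f at 0 has rank 0. Corank 2; j^3 = (5*u + 2*v)^3 is a perfect cube, so E-series; the 4-jet and mu = 6 give E_6.

Type E_{6}, Milnor number mu = 6.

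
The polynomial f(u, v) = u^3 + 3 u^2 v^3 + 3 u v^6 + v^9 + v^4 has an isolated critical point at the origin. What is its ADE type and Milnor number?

Type E6, Milnor number mu = 6.

The Hessian of f at 0 is [[0, 0], [0, 0]] with rank 0, so corank 2. A Groebner basis of the Jacobian ideal J(f) in C{u,v} is {v^3, u^2}; counting standard monomials gives mu = 6. Corank 2; j^3 = u^3 is a perfect cube, so E-series; the 4-jet and mu = 6 give E_6.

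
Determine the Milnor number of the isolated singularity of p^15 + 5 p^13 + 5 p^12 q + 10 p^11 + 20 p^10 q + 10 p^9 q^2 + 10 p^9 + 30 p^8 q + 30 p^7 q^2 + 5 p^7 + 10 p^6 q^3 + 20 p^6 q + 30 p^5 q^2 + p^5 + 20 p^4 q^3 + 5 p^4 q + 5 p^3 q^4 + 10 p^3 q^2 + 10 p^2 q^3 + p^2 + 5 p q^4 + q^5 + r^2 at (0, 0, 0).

4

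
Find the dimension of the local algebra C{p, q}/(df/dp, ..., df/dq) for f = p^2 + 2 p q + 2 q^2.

The Hessian of f at 0 has rank 2. Corank 0: nondegenerate Morse point, so A_1.

1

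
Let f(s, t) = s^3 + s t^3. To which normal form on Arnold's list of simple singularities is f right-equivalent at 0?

E_{7}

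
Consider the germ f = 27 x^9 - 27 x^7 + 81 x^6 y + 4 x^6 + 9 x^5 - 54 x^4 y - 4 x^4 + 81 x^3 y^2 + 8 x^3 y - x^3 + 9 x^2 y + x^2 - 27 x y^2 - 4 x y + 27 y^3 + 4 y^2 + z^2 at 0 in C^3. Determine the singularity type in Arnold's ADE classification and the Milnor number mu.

The Hessian of f at 0 is [[2, -4, 0], [-4, 8, 0], [0, 0, 2]] with rank 2, so corank 1. A Groebner basis of the Jacobian ideal J(f) in C{x,y,z} is {y^2, x - 2*y, z}; counting standard monomials gives mu = 2. Corank 1: A-series; mu = 2 gives A_2.

Type A_2, Milnor number mu = 2.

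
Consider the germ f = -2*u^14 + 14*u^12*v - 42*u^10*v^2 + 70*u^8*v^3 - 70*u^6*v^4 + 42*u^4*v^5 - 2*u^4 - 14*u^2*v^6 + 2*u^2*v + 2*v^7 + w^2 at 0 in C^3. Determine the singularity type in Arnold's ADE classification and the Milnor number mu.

The Hessian of f at 0 is [[0, 0, 0], [0, 0, 0], [0, 0, 2]] with rank 1, so corank 2. A Groebner basis of the Jacobian ideal J(f) in C{u,v,w} is {u^2/7 + v^6, u^3, u*v, w}; counting standard monomials gives mu = 8. Corank 2; j^3 = 2*u^2*v has shape L^2 M (L != M), so D-series; mu = 8 gives D_8.

Type D_{8}, Milnor number mu = 8.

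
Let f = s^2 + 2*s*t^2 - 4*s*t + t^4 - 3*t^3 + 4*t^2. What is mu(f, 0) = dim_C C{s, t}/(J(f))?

2

The Hessian of f at 0 is [[2, -4], [-4, 8]] with rank 1, so corank 1. A Groebner basis of the Jacobian ideal J(f) in C{s,t} is {t^2, s - 2*t}; counting standard monomials gives mu = 2. Corank 1: A-series; mu = 2 gives A_2.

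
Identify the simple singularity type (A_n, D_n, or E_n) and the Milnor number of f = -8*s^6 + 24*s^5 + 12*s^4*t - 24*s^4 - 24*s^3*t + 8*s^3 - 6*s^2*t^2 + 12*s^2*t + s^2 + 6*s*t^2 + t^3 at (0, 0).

Type A2, Milnor number mu = 2.

The Hessian of f at 0 has rank 1. Corank 1: A-series; mu = 2 gives A_2.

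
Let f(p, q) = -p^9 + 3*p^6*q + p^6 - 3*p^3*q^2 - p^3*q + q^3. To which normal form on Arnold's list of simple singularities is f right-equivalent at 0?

E_{7}

The Hessian of f at 0 has rank 0. Corank 2; j^3 = q^3 is a perfect cube, so E-series; the 4-jet and mu = 7 give E_7.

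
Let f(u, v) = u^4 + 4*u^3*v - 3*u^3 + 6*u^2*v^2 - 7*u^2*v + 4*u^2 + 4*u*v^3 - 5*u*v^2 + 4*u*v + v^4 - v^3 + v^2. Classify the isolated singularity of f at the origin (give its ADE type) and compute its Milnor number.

Type A_{2}, Milnor number mu = 2.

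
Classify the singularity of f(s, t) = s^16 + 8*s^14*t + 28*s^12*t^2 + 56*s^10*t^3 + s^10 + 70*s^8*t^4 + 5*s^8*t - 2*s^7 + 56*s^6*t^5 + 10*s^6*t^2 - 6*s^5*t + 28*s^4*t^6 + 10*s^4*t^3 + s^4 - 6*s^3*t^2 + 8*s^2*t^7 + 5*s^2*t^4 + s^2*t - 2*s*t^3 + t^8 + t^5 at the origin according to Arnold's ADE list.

D_9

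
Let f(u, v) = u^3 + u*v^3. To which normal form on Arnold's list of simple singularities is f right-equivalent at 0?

E_{7}

The Hessian of f at 0 has rank 0. Corank 2; j^3 = u^3 is a perfect cube, so E-series; the 4-jet and mu = 7 give E_7.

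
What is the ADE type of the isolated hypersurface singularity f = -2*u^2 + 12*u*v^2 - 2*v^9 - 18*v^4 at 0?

The Hessian of f at 0 has rank 1. Corank 1: A-series; mu = 8 gives A_8.

A_{8}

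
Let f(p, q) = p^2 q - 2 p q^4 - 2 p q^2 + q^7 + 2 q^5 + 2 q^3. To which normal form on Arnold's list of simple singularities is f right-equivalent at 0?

The Hessian of f at 0 is [[0, 0], [0, 0]] with rank 0, so corank 2. A Groebner basis of the Jacobian ideal J(f) in C{p,q} is {q^3, p^2 + 2*q^2, p*q - q^2}; counting standard monomials gives mu = 4. Corank 2; j^3 = q*(p^2 - 2*p*q + 2*q^2) splits into three distinct lines over C (the quadratic factor has nonzero discriminant), so D_4.

D4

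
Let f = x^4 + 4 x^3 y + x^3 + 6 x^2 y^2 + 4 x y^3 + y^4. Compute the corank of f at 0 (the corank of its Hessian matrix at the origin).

2

Hessian at 0 has rank 0.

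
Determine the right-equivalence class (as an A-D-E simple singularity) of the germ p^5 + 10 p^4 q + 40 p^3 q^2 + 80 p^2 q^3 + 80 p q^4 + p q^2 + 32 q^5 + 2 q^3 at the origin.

The Hessian of f at 0 has rank 0. Corank 2; j^3 = q^2*(p + 2*q) has shape L^2 M (L != M), so D-series; mu = 6 gives D_6.

D_6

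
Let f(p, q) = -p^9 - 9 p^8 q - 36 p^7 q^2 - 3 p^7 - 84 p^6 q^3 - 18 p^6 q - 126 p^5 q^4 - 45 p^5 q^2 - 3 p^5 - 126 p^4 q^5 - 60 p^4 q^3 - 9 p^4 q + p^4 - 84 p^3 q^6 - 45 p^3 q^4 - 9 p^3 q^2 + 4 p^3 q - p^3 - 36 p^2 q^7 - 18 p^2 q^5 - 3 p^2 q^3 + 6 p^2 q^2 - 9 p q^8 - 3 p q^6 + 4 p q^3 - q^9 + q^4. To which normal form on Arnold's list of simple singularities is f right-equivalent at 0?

The Hessian of f at 0 is [[0, 0], [0, 0]] with rank 0, so corank 2. A Groebner basis of the Jacobian ideal J(f) in C{p,q} is {q^4, p*q^2 + q^3/3, p^2}; counting standard monomials gives mu = 6. Corank 2; j^3 = -p^3 is a perfect cube, so E-series; the 4-jet and mu = 6 give E_6.

E_{6}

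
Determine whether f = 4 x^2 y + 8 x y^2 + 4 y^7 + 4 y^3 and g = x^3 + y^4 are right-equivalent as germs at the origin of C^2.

The Hessian of f at 0 is [[0, 0], [0, 0]] with rank 0, so corank 2. A Groebner basis of the Jacobian ideal J(f) in C{x,y} is {x^2/7 + y^6 - y^2/7, x^3 + y^3, x*y + y^2}; counting standard monomials gives mu = 8. Corank 2; j^3 = 4*y*(x + y)^2 has shape L^2 M (L != M), so D-series; mu = 8 gives D_8. The Hessian of g at 0 is [[0, 0], [0, 0]] with rank 0, so corank 2. A Groebner basis of the Jacobian ideal J(g) in C{x,y} is {y^3, x^2}; counting standard monomials gives mu = 6. Corank 2; j^3 = x^3 is a perfect cube, so E-series; the 4-jet and mu = 6 give E_6. f is D_8 but g is E_6, hence not right-equivalent.

No.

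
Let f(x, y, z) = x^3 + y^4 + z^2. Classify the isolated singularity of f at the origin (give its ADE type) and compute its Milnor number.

Type E_{6}, Milnor number mu = 6.

The Hessian of f at 0 is [[0, 0, 0], [0, 0, 0], [0, 0, 2]] with rank 1, so corank 2. A Groebner basis of the Jacobian ideal J(f) in C{x,y,z} is {y^3, x^2, z}; counting standard monomials gives mu = 6. Corank 2; j^3 = x^3 is a perfect cube, so E-series; the 4-jet and mu = 6 give E_6.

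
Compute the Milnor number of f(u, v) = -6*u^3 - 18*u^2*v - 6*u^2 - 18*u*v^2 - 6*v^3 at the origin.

2

The Hessian of f at 0 is [[-12, 0], [0, 0]] with rank 1, so corank 1. A Groebner basis of the Jacobian ideal J(f) in C{u,v} is {v^2, u}; counting standard monomials gives mu = 2. Corank 1: A-series; mu = 2 gives A_2.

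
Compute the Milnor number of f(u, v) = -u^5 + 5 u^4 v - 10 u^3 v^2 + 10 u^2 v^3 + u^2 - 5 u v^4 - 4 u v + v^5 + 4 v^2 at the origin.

The Hessian of f at 0 is [[2, -4], [-4, 8]] with rank 1, so corank 1. A Groebner basis of the Jacobian ideal J(f) in C{u,v} is {v^4, u - 2*v}; counting standard monomials gives mu = 4. Corank 1: A-series; mu = 4 gives A_4.

4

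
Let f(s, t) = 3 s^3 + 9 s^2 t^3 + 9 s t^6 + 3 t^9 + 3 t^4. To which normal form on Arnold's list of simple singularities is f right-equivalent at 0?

E6

The Hessian of f at 0 is [[0, 0], [0, 0]] with rank 0, so corank 2. A Groebner basis of the Jacobian ideal J(f) in C{s,t} is {t^3, s^2}; counting standard monomials gives mu = 6. Corank 2; j^3 = 3*s^3 is a perfect cube, so E-series; the 4-jet and mu = 6 give E_6.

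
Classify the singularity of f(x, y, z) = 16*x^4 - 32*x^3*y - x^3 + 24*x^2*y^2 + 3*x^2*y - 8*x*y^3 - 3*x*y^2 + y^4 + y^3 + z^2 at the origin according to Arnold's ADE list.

The Hessian of f at 0 is [[0, 0, 0], [0, 0, 0], [0, 0, 2]] with rank 1, so corank 2. A Groebner basis of the Jacobian ideal J(f) in C{x,y,z} is {y^4, x*y^2 - 5*y^3/6, x^2 - 2*x*y + y^2, z}; counting standard monomials gives mu = 6. Corank 2; j^3 = -(x - y)^3 is a perfect cube, so E-series; the 4-jet and mu = 6 give E_6.

E6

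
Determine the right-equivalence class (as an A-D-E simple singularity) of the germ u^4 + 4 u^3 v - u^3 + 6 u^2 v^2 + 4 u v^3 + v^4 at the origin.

E6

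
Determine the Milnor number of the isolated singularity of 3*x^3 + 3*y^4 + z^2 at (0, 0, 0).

6

The Hessian of f at 0 is [[0, 0, 0], [0, 0, 0], [0, 0, 2]] with rank 1, so corank 2. A Groebner basis of the Jacobian ideal J(f) in C{x,y,z} is {y^3, x^2, z}; counting standard monomials gives mu = 6. Corank 2; j^3 = 3*x^3 is a perfect cube, so E-series; the 4-jet and mu = 6 give E_6.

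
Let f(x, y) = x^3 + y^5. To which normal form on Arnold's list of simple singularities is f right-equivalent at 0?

E_8

The Hessian of f at 0 has rank 0. Corank 2; j^3 = x^3 is a perfect cube, so E-series; the 5-jet and mu = 8 give E_8.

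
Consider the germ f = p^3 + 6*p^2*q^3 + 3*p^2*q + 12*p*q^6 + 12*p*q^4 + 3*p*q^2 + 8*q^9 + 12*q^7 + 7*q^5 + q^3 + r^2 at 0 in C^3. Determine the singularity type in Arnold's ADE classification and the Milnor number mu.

Type E_8, Milnor number mu = 8.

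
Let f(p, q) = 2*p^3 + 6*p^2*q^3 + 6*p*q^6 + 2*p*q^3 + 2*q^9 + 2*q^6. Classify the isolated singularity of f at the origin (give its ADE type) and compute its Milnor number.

Type E7, Milnor number mu = 7.

The Hessian of f at 0 has rank 0. Corank 2; j^3 = 2*p^3 is a perfect cube, so E-series; the 4-jet and mu = 7 give E_7.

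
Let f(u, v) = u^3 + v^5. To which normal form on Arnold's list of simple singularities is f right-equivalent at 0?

E_8

The Hessian of f at 0 has rank 0. Corank 2; j^3 = u^3 is a perfect cube, so E-series; the 5-jet and mu = 8 give E_8.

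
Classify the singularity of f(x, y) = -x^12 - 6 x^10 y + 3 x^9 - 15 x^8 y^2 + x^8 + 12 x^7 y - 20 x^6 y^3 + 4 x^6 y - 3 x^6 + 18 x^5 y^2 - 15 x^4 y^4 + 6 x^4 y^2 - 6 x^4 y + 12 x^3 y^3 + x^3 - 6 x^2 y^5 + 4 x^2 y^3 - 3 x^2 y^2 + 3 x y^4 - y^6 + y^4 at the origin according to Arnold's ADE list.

The Hessian of f at 0 is [[0, 0], [0, 0]] with rank 0, so corank 2. A Groebner basis of the Jacobian ideal J(f) in C{x,y} is {x^3, x^2*y, -x^2/2 + x*y^2, y^3}; counting standard monomials gives mu = 6. Corank 2; j^3 = x^3 is a perfect cube, so E-series; the 4-jet and mu = 6 give E_6.

E6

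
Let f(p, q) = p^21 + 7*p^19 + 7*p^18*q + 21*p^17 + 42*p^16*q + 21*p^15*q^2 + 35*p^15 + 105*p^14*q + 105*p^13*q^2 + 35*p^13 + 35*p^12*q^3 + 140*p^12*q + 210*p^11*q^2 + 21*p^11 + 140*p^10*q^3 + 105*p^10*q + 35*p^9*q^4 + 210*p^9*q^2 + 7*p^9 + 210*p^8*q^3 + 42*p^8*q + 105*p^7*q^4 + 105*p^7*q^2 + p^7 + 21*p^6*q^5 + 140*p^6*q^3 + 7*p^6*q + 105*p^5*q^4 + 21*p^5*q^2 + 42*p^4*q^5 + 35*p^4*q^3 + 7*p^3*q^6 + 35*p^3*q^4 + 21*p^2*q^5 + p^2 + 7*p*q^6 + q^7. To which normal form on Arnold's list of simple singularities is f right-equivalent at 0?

The Hessian of f at 0 is [[2, 0], [0, 0]] with rank 1, so corank 1. A Groebner basis of the Jacobian ideal J(f) in C{p,q} is {q^6, p}; counting standard monomials gives mu = 6. Corank 1: A-series; mu = 6 gives A_6.

A6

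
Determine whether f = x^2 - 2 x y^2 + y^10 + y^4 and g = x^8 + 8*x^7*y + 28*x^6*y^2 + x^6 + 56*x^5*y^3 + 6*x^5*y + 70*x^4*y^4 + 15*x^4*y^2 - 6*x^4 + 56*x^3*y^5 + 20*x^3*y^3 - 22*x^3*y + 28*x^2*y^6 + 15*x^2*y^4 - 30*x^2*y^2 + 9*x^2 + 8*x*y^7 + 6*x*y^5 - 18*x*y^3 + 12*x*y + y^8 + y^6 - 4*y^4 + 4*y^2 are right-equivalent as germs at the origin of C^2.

No.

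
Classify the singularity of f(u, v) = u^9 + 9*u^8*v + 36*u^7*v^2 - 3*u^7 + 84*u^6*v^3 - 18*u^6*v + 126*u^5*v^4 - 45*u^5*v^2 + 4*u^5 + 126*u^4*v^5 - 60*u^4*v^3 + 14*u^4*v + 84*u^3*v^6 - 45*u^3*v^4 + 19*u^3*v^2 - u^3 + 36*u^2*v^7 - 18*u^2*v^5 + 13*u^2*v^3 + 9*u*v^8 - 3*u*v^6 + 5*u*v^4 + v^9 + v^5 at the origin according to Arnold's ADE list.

E_{8}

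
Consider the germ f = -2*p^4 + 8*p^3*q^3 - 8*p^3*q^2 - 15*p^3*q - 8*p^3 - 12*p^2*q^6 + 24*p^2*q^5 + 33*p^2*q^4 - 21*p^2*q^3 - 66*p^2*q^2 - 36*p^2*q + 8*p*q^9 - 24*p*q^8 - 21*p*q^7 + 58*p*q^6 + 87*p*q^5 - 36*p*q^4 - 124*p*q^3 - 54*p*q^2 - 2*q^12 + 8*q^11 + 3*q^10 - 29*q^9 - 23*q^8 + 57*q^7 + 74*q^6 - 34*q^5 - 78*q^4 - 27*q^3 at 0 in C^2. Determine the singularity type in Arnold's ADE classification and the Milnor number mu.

The Hessian of f at 0 is [[0, 0], [0, 0]] with rank 0, so corank 2. A Groebner basis of the Jacobian ideal J(f) in C{p,q} is {-768*p^2/703 - 2304*p*q/703 + q^4 - 8*q^3/703 - 1728*q^2/703, p^3 + 4932*p^2/703 + 14796*p*q/703 + 2424*q^3/703 + 11097*q^2/703, p^2*q - 2200*p^2/703 - 6600*p*q/703 - 4814*q^3/2109 - 4950*q^2/703, 736*p^2/703 + p*q^2 + 2208*p*q/703 + 6373*q^3/4218 + 1656*q^2/703}; counting standard monomials gives mu = 7. Corank 2; j^3 = -(2*p + 3*q)^3 is a perfect cube, so E-series; the 4-jet and mu = 7 give E_7.

Type E_7, Milnor number mu = 7.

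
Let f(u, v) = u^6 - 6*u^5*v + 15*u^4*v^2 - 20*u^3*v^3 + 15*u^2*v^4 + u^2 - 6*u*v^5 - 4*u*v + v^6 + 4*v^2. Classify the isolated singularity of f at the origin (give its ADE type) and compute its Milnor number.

The Hessian of f at 0 has rank 1. Corank 1: A-series; mu = 5 gives A_5.

Type A_5, Milnor number mu = 5.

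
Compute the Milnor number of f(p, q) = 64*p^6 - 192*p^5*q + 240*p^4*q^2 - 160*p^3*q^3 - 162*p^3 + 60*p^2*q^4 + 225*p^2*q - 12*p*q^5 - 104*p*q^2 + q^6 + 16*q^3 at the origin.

7

The Hessian of f at 0 has rank 0. Corank 2; j^3 = -(2*p - q)*(9*p - 4*q)^2 has shape L^2 M (L != M), so D-series; mu = 7 gives D_7.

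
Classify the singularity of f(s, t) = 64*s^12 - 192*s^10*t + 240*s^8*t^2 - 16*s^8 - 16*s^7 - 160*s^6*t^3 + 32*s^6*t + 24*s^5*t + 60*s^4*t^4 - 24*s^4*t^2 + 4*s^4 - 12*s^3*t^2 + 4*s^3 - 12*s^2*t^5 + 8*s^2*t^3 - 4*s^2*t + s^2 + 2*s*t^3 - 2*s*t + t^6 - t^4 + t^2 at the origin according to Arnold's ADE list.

The Hessian of f at 0 is [[2, -2], [-2, 2]] with rank 1, so corank 1. A Groebner basis of the Jacobian ideal J(f) in C{s,t} is {s^2 + s/2 - t/2, s*t + s/2 - t/2, s/2 + t^2 - t/2}; counting standard monomials gives mu = 3. Corank 1: A-series; mu = 3 gives A_3.

A3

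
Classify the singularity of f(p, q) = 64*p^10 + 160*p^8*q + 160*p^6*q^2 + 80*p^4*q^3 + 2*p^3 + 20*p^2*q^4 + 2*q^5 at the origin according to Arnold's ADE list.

The Hessian of f at 0 has rank 0. Corank 2; j^3 = 2*p^3 is a perfect cube, so E-series; the 5-jet and mu = 8 give E_8.

E_8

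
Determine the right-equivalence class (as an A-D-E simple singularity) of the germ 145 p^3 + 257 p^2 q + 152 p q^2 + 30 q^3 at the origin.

D4

The Hessian of f at 0 is [[0, 0], [0, 0]] with rank 0, so corank 2. A Groebner basis of the Jacobian ideal J(f) in C{p,q} is {q^3, p^2 - 26*q^2/71, p*q + 43*q^2/71}; counting standard monomials gives mu = 4. Corank 2; j^3 = (5*p + 3*q)*(29*p^2 + 34*p*q + 10*q^2) splits into three distinct lines over C (the quadratic factor has nonzero discriminant), so D_4.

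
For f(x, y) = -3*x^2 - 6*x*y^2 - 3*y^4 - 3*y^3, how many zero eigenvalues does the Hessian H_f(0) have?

The Hessian at 0 is [[-6, 0], [0, 0]] of rank 1; hence corank 1.

1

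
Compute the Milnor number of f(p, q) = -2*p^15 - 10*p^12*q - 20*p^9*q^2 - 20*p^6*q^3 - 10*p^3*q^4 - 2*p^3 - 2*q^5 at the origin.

The Hessian of f at 0 is [[0, 0], [0, 0]] with rank 0, so corank 2. A Groebner basis of the Jacobian ideal J(f) in C{p,q} is {q^4, p^2}; counting standard monomials gives mu = 8. Corank 2; j^3 = -2*p^3 is a perfect cube, so E-series; the 5-jet and mu = 8 give E_8.

8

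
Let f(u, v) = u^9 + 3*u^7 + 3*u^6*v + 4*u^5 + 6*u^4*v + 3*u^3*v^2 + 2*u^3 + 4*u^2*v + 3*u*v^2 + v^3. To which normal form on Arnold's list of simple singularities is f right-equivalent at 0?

D_4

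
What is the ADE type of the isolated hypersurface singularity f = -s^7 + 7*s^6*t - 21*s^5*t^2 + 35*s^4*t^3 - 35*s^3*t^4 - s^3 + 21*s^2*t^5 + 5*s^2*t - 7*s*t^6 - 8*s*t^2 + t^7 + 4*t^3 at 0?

D_{8}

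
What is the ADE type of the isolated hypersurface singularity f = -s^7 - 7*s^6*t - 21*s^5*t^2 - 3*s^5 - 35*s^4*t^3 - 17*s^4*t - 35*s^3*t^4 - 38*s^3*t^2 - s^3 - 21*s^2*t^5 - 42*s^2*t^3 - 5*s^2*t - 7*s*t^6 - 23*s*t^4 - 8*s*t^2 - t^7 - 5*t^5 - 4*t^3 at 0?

The Hessian of f at 0 has rank 0. Corank 2; j^3 = -(s + t)*(s + 2*t)^2 has shape L^2 M (L != M), so D-series; mu = 6 gives D_6.

D_6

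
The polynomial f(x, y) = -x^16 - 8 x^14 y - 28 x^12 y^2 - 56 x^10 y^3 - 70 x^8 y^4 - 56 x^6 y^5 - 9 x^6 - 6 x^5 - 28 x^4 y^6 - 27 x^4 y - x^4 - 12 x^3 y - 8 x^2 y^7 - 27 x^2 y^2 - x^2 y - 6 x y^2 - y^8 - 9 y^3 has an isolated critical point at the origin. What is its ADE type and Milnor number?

Type D_{9}, Milnor number mu = 9.

The Hessian of f at 0 has rank 0. Corank 2; j^3 = -y*(x + 3*y)^2 has shape L^2 M (L != M), so D-series; mu = 9 gives D_9.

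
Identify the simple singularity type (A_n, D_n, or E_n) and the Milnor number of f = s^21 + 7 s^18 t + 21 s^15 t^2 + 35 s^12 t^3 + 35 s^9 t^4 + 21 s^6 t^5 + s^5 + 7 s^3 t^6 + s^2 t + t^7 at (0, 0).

The Hessian of f at 0 has rank 0. Corank 2; j^3 = s^2*t has shape L^2 M (L != M), so D-series; mu = 8 gives D_8.

Type D8, Milnor number mu = 8.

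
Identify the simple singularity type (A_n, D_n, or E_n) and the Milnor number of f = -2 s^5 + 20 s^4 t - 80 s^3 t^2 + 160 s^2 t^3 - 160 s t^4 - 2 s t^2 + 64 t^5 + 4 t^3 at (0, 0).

Type D_{6}, Milnor number mu = 6.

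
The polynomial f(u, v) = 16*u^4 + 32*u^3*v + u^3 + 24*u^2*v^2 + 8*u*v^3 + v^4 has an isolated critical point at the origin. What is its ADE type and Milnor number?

Type E_6, Milnor number mu = 6.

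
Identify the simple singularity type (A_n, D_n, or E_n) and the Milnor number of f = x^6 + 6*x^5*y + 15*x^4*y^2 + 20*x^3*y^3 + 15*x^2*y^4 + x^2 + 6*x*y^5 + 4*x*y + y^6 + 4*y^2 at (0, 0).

Type A_{5}, Milnor number mu = 5.

The Hessian of f at 0 is [[2, 4], [4, 8]] with rank 1, so corank 1. A Groebner basis of the Jacobian ideal J(f) in C{x,y} is {y^5, x + 2*y}; counting standard monomials gives mu = 5. Corank 1: A-series; mu = 5 gives A_5.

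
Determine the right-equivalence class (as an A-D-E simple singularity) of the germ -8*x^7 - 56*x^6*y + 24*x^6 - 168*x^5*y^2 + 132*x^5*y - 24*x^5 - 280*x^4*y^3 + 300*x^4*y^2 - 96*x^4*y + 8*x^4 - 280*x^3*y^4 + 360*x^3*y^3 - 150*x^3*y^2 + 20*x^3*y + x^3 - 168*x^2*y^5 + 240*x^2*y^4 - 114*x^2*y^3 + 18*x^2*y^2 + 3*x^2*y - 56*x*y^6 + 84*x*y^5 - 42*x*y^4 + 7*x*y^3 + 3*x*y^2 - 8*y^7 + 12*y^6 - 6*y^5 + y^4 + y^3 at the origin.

E7

The Hessian of f at 0 has rank 0. Corank 2; j^3 = (x + y)^3 is a perfect cube, so E-series; the 4-jet and mu = 7 give E_7.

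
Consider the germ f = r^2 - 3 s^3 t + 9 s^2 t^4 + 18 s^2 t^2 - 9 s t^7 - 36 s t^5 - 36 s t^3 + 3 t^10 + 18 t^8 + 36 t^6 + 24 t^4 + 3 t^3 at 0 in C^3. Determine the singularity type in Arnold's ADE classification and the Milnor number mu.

Type E7, Milnor number mu = 7.

The Hessian of f at 0 has rank 1. Corank 2; j^3 = 3*t^3 is a perfect cube, so E-series; the 4-jet and mu = 7 give E_7.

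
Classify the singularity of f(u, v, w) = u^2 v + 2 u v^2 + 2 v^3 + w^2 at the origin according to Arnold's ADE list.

The Hessian of f at 0 has rank 1. Corank 2; j^3 = v*(u^2 + 2*u*v + 2*v^2) splits into three distinct lines over C (the quadratic factor has nonzero discriminant), so D_4.

D_{4}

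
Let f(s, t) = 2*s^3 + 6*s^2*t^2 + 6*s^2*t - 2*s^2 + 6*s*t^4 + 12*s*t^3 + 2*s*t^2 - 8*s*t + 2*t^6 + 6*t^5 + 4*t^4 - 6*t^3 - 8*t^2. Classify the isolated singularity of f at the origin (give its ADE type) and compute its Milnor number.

The Hessian of f at 0 has rank 1. Corank 1: A-series; mu = 2 gives A_2.

Type A_2, Milnor number mu = 2.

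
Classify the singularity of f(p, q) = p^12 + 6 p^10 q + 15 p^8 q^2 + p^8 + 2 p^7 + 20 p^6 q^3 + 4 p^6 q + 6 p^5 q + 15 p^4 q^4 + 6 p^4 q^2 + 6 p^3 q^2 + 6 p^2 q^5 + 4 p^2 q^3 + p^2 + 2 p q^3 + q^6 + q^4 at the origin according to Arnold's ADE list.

A_3

The Hessian of f at 0 is [[2, 0], [0, 0]] with rank 1, so corank 1. A Groebner basis of the Jacobian ideal J(f) in C{p,q} is {q^3, p}; counting standard monomials gives mu = 3. Corank 1: A-series; mu = 3 gives A_3.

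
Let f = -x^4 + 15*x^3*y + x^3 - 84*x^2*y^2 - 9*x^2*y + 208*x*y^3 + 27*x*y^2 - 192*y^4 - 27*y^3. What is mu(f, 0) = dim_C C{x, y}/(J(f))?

The Hessian of f at 0 has rank 0. Corank 2; j^3 = (x - 3*y)^3 is a perfect cube, so E-series; the 4-jet and mu = 7 give E_7.

7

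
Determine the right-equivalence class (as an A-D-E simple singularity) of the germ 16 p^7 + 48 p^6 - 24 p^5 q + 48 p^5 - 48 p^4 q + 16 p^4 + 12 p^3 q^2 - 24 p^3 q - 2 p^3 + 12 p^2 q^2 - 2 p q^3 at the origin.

E_7

The Hessian of f at 0 is [[0, 0], [0, 0]] with rank 0, so corank 2. A Groebner basis of the Jacobian ideal J(f) in C{p,q} is {3*p^2/4 + q^4 + q^3/4, p^3, p^2*q - p^2/4 - q^3/12, -p^2 + p*q^2 - q^3/3}; counting standard monomials gives mu = 7. Corank 2; j^3 = -2*p^3 is a perfect cube, so E-series; the 4-jet and mu = 7 give E_7.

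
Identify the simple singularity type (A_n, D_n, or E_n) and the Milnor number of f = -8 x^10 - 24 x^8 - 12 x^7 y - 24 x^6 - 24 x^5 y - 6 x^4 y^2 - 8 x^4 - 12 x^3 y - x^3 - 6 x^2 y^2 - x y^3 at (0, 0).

Type E7, Milnor number mu = 7.

The Hessian of f at 0 is [[0, 0], [0, 0]] with rank 0, so corank 2. A Groebner basis of the Jacobian ideal J(f) in C{x,y} is {3*x^2/4 + y^4 + y^3/4, x^3, x^2*y - x^2/4 - y^3/12, x^2 + x*y^2 + y^3/3}; counting standard monomials gives mu = 7. Corank 2; j^3 = -x^3 is a perfect cube, so E-series; the 4-jet and mu = 7 give E_7.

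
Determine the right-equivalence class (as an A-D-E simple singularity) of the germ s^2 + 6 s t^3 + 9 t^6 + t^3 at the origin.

A2

The Hessian of f at 0 is [[2, 0], [0, 0]] with rank 1, so corank 1. A Groebner basis of the Jacobian ideal J(f) in C{s,t} is {t^2, s}; counting standard monomials gives mu = 2. Corank 1: A-series; mu = 2 gives A_2.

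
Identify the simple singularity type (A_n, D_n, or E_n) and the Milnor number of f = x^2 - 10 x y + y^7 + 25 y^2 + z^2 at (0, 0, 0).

Type A_6, Milnor number mu = 6.

The Hessian of f at 0 has rank 2. Corank 1: A-series; mu = 6 gives A_6.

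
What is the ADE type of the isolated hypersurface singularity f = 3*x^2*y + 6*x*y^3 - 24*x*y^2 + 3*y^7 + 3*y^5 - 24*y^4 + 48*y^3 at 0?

D_8

The Hessian of f at 0 has rank 0. Corank 2; j^3 = 3*y*(x - 4*y)^2 has shape L^2 M (L != M), so D-series; mu = 8 gives D_8.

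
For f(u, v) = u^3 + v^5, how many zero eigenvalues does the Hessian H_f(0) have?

Hessian at 0 has rank 0.

2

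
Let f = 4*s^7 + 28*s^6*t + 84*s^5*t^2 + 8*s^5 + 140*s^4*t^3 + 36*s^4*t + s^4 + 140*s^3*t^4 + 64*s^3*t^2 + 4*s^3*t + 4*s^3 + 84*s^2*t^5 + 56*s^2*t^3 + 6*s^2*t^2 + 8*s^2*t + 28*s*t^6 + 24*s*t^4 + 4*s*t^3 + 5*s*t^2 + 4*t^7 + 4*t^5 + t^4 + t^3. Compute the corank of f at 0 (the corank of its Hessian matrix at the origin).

Hessian at 0 has rank 0.

2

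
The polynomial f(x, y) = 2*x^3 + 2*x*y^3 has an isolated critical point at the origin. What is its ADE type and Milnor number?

Type E7, Milnor number mu = 7.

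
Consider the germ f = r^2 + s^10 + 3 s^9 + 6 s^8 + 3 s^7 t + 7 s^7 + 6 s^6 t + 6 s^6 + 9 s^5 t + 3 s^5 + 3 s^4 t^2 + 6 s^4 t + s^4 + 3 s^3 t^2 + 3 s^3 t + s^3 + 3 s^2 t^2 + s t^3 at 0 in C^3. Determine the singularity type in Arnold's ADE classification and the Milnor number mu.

Type E7, Milnor number mu = 7.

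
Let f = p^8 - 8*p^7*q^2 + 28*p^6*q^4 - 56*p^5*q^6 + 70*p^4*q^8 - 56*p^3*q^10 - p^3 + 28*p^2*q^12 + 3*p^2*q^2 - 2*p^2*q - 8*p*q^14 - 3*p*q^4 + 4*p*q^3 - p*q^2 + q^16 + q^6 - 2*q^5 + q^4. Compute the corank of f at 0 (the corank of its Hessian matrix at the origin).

2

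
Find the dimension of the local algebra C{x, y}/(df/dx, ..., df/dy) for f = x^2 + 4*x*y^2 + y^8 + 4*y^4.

7

The Hessian of f at 0 has rank 1. Corank 1: A-series; mu = 7 gives A_7.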